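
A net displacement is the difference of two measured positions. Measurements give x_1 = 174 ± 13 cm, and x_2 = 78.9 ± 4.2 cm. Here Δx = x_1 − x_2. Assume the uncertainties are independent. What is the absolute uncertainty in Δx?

Absolute uncertainties add in quadrature for a linear combination:
  (δx_1)² = 169;  (δx_2)² = 17.6
δΔx = √(187) = 13.7 cm

13.7 cm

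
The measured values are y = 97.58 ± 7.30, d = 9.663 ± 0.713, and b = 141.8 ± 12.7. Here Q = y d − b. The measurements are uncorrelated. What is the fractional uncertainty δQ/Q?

Let p = y·d = 942.9. δp/p = √((1·δy/y)² + (1·δd/d)²) = √(0.00560 + 0.00544) = 0.105, so δp = 99.1.
Q = p − b: δQ = √(δp² + δb²) = √(9820 + 161) = 99.9
Q = 801.1, so δQ/Q = 99.9/801.1 = 0.125.

0.125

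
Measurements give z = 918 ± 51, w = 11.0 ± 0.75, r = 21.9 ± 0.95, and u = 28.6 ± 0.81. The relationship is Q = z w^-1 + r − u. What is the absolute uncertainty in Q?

Let p = z·w^-1 = 83.5. δp/p = √((1·δz/z)² + (-1·δw/w)²) = √(0.00309 + 0.00465) = 0.0879, so δp = 7.34.
Q = p + r − u: δQ = √(δp² + δr² + δu²) = √(53.9 + 0.902 + 0.656) = 7.45

7.45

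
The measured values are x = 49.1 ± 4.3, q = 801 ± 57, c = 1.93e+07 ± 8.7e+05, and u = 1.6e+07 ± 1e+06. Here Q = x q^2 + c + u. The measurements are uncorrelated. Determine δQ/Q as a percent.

8.13%

Let p = x·q^2 = 3.15e+07. δp/p = √((1·δx/x)² + (2·δq/q)²) = √(0.00767 + 0.0203) = 0.167, so δp = 5.26e+06.
Q = p + c + u: δQ = √(δp² + δc² + δu²) = √(2.77e+13 + 7.57e+11 + 1e+12) = 5.43e+06
Q = 6.68e+07, so δQ/Q = 5.43e+06/6.68e+07 = 0.0813.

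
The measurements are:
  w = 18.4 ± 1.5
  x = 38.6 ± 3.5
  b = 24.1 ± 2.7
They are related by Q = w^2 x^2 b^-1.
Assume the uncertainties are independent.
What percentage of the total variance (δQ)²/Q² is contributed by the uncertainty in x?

(δQ/Q)² = (2·δw/w)² + (2·δx/x)² + (-1·δb/b)²
  w term: (2×0.0815)² = 0.0266
  x term: (2×0.0907)² = 0.0329
  b term: (-1×0.112)² = 0.0126
Total = 0.0720. Share from x = 0.0329/0.0720 = 0.457.

45.7%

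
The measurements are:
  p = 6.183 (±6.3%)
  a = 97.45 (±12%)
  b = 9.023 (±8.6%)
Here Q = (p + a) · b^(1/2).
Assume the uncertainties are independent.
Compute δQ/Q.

Let u = p + a = 103.6. δu = √(δp² + δa²) = √(0.152 + 137) = 11.7, so δu/u = 0.113.
Q is then a monomial in u, b:
δQ/Q = √((δu/u)² + (½·δb/b)²) = √(0.0127 + 0.00185) = 0.121

0.121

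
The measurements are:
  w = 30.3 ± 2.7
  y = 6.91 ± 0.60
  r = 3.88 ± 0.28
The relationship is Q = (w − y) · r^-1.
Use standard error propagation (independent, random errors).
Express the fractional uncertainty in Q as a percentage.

Let u = w − y = 23.4. δu = √(δw² + δy²) = √(7.29 + 0.360) = 2.77, so δu/u = 0.118.
Q is then a monomial in u, r:
δQ/Q = √((δu/u)² + (-1·δr/r)²) = √(0.0140 + 0.00521) = 0.139

13.9%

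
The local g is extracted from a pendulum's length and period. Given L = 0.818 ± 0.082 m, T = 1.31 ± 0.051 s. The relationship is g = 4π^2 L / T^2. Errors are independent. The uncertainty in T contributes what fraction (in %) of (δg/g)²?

37.6%

(δg/g)² = (1·δL/L)² + (-2·δT/T)²
  L term: (1×0.100)² = 0.0100
  T term: (-2×0.0389)² = 0.00606
Total = 0.0161. Share from T = 0.00606/0.0161 = 0.376.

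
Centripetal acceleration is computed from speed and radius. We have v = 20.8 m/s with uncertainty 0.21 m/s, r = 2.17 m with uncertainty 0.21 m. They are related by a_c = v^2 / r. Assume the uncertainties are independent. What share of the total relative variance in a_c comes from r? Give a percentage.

(δa_c/a_c)² = (2·δv/v)² + (-1·δr/r)²
  v term: (2×0.0101)² = 0.000408
  r term: (-1×0.0968)² = 0.00937
Total = 0.00977. Share from r = 0.00937/0.00977 = 0.958.

95.8%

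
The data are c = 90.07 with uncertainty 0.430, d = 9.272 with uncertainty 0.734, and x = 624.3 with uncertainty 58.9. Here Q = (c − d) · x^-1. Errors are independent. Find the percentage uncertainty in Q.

Let u = c − d = 80.80. δu = √(δc² + δd²) = √(0.185 + 0.539) = 0.851, so δu/u = 0.0105.
Q is then a monomial in u, x:
δQ/Q = √((δu/u)² + (-1·δx/x)²) = √(0.000111 + 0.00890) = 0.0949

9.49%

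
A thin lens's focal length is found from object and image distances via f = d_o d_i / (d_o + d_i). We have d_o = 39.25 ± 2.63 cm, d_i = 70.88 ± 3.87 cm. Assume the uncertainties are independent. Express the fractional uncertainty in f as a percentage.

∂f/∂d_o = (d_i/(d_o+d_i))² = 0.414;  ∂f/∂d_i = (d_o/(d_o+d_i))² = 0.127
δf = √((∂f/∂d_o · δd_o)² + (∂f/∂d_i · δd_i)²) = √(1.19 + 0.242) = 1.20 cm
f = 25.26 cm, so δf/f = 1.20/25.26 = 0.0473.

4.73%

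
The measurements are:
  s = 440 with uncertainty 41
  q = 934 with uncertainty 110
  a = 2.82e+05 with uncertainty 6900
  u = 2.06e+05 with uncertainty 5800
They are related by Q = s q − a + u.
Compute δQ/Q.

0.186

Let p = s·q = 4.11e+05. δp/p = √((1·δs/s)² + (1·δq/q)²) = √(0.00868 + 0.0139) = 0.150, so δp = 61700.
Q = p − a + u: δQ = √(δp² + δa² + δu²) = √(3.81e+09 + 4.76e+07 + 3.36e+07) = 62400
Q = 3.35e+05, so δQ/Q = 62400/3.35e+05 = 0.186.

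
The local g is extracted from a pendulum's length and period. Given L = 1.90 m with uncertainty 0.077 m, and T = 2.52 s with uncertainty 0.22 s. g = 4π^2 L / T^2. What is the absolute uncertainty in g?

2.12 m/s^2

Products/powers → add relative errors in quadrature, weighted by exponent:
  (1·δL/L)² = (1×0.0405)² = 0.00164;  (-2·δT/T)² = (-2×0.0873)² = 0.0305
δg/g = √(0.0321) = 0.179
g = 11.8 m/s^2, so δg = 0.179 × 11.8 = 2.12 m/s^2.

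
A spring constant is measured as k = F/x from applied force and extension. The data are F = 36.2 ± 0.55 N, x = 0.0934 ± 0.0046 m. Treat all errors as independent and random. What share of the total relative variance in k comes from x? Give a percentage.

91.3%

(δk/k)² = (1·δF/F)² + (-1·δx/x)²
  F term: (1×0.0152)² = 0.000231
  x term: (-1×0.0493)² = 0.00243
Total = 0.00266. Share from x = 0.00243/0.00266 = 0.913.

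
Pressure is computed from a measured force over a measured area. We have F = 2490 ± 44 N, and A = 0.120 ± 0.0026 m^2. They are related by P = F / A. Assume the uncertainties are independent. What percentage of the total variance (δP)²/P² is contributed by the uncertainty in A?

(δP/P)² = (1·δF/F)² + (-1·δA/A)²
  F term: (1×0.0177)² = 0.000312
  A term: (-1×0.0217)² = 0.000469
Total = 0.000782. Share from A = 0.000469/0.000782 = 0.601.

60.1%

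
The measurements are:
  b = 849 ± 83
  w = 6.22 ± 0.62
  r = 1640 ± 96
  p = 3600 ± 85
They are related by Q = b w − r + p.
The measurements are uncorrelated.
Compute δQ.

748

Let h = b·w = 5280. δh/h = √((1·δb/b)² + (1·δw/w)²) = √(0.00956 + 0.00994) = 0.140, so δh = 737.
Q = h − r + p: δQ = √(δh² + δr² + δp²) = √(5.44e+05 + 9220 + 7220) = 748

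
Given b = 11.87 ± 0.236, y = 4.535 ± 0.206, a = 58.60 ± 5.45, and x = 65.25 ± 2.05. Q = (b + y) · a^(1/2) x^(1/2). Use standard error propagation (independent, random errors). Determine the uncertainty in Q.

Let u = b + y = 16.41. δu = √(δb² + δy²) = √(0.0557 + 0.0424) = 0.313, so δu/u = 0.0191.
Q is then a monomial in u, a, x:
δQ/Q = √((δu/u)² + (½·δa/a)² + (½·δx/x)²) = √(0.000365 + 0.00216 + 0.000247) = 0.0527
Q = 1014, so δQ = 0.0527 × 1014 = 53.4.

53.4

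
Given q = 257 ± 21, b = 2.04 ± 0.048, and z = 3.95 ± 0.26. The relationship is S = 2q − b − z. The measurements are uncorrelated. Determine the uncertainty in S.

Each term contributes (cᵢ δxᵢ)² to (δS)²:
  (2·δq)² = 1760;  (δb)² = 0.00230;  (δz)² = 0.0676
δS = √(1760) = 42.0

42.0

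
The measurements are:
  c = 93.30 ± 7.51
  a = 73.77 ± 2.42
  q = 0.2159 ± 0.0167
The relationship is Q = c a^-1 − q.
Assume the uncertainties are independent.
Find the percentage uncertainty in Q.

Let p = c·a^-1 = 1.265. δp/p = √((1·δc/c)² + (-1·δa/a)²) = √(0.00648 + 0.00108) = 0.0869, so δp = 0.110.
Q = p − q: δQ = √(δp² + δq²) = √(0.0121 + 0.000279) = 0.111
Q = 1.049, so δQ/Q = 0.111/1.049 = 0.106.

10.6%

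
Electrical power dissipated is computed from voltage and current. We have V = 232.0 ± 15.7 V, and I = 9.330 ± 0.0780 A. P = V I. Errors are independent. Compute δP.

Since P is a product/quotient, work with relative uncertainties:
  (1·δV/V)² = (1×0.0677)² = 0.00458;  (1·δI/I)² = (1×0.00836)² = 6.99e-05
δP/P = √(0.00465) = 0.0682
P = 2165 W, so δP = 0.0682 × 2165 = 148 W.

148 W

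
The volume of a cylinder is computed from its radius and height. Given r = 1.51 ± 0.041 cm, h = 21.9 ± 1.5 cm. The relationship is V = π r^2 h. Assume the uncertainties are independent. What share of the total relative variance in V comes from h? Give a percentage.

(δV/V)² = (2·δr/r)² + (1·δh/h)²
  r term: (2×0.0272)² = 0.00295
  h term: (1×0.0685)² = 0.00469
Total = 0.00764. Share from h = 0.00469/0.00764 = 0.614.

61.4%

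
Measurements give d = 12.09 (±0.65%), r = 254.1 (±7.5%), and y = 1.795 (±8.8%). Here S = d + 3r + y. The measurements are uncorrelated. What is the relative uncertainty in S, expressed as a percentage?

Absolute uncertainties add in quadrature for a linear combination:
  (δd)² = 0.00618;  (3·δr)² = 3270;  (δy)² = 0.0250
δS = √(3270) = 57.2
S = 776.2, so δS/S = 57.2/776.2 = 0.0737.

7.37%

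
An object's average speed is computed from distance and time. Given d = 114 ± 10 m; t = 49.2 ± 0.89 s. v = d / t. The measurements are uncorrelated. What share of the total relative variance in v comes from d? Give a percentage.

(δv/v)² = (1·δd/d)² + (-1·δt/t)²
  d term: (1×0.0877)² = 0.00769
  t term: (-1×0.0181)² = 0.000327
Total = 0.00802. Share from d = 0.00769/0.00802 = 0.959.

95.9%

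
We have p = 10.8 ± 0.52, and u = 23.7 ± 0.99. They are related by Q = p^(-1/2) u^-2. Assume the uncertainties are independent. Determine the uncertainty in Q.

4.71e-05

Each factor contributes (exponent × relative error)² to (δQ/Q)²:
  (−½·δp/p)² = (-0.5×0.0481)² = 0.000580;  (-2·δu/u)² = (-2×0.0418)² = 0.00698
δQ/Q = √(0.00756) = 0.0869
Q = 0.000542, so δQ = 0.0869 × 0.000542 = 4.71e-05.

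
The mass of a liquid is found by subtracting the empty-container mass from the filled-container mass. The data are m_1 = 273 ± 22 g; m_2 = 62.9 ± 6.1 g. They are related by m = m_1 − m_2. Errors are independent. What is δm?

22.8 g

Sums and differences: (δm)² = Σ (cᵢ δxᵢ)².
  (δm_1)² = 484;  (δm_2)² = 37.2
δm = √(521) = 22.8 g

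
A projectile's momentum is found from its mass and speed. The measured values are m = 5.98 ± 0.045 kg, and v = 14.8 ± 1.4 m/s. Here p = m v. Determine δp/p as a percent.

9.49%

p is a product of powers, so relative uncertainties combine in quadrature:
  (1·δm/m)² = (1×0.00753)² = 5.66e-05;  (1·δv/v)² = (1×0.0946)² = 0.00895
δp/p = √(0.00900) = 0.0949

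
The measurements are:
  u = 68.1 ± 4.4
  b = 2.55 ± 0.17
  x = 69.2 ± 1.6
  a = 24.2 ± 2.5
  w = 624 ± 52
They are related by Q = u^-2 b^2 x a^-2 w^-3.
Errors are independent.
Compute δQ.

2.55e-13

Products/powers → add relative errors in quadrature, weighted by exponent:
  (-2·δu/u)² = (-2×0.0646)² = 0.0167;  (2·δb/b)² = (2×0.0667)² = 0.0178;  (1·δx/x)² = (1×0.0231)² = 0.000535;  (-2·δa/a)² = (-2×0.103)² = 0.0427;  (-3·δw/w)² = (-3×0.0833)² = 0.0625
δQ/Q = √(0.140) = 0.374
Q = 6.82e-13, so δQ = 0.374 × 6.82e-13 = 2.55e-13.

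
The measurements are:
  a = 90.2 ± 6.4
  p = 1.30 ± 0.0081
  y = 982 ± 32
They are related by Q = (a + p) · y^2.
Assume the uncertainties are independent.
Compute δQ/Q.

0.0956

Let u = a + p = 91.5. δu = √(δa² + δp²) = √(41.0 + 6.56e-05) = 6.40, so δu/u = 0.0699.
Q is then a monomial in u, y:
δQ/Q = √((δu/u)² + (2·δy/y)²) = √(0.00489 + 0.00425) = 0.0956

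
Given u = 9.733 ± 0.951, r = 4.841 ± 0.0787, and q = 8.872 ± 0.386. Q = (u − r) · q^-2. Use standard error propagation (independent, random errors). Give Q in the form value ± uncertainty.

Let w = u − r = 4.892. δw = √(δu² + δr²) = √(0.904 + 0.00619) = 0.954, so δw/w = 0.195.
Q is then a monomial in w, q:
δQ/Q = √((δw/w)² + (-2·δq/q)²) = √(0.0380 + 0.00757) = 0.214
Q = 0.06215, so δQ = 0.214 × 0.06215 = 0.0133.

0.06215 ± 0.0133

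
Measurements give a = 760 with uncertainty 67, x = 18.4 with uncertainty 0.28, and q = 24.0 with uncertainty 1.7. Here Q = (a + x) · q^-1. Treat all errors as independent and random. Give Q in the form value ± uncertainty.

Let u = a + x = 778. δu = √(δa² + δx²) = √(4490 + 0.0784) = 67.0, so δu/u = 0.0861.
Q is then a monomial in u, q:
δQ/Q = √((δu/u)² + (-1·δq/q)²) = √(0.00741 + 0.00502) = 0.111
Q = 32.4, so δQ = 0.111 × 32.4 = 3.62.

32.4 ± 3.62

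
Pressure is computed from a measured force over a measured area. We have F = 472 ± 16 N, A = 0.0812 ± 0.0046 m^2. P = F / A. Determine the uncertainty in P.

384 Pa

For a monomial P ∝ F, A^-1, fractional errors add in quadrature:
  (1·δF/F)² = (1×0.0339)² = 0.00115;  (-1·δA/A)² = (-1×0.0567)² = 0.00321
δP/P = √(0.00436) = 0.0660
P = 5810 Pa, so δP = 0.0660 × 5810 = 384 Pa.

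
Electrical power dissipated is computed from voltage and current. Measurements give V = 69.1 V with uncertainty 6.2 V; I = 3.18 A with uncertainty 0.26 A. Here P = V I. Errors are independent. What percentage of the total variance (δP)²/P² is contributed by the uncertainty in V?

(δP/P)² = (1·δV/V)² + (1·δI/I)²
  V term: (1×0.0897)² = 0.00805
  I term: (1×0.0818)² = 0.00668
Total = 0.0147. Share from V = 0.00805/0.0147 = 0.546.

54.6%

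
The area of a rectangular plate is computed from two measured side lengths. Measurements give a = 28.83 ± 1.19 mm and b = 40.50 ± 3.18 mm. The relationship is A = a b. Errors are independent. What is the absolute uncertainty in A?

For a monomial A ∝ a, b, fractional errors add in quadrature:
  (1·δa/a)² = (1×0.0413)² = 0.00170;  (1·δb/b)² = (1×0.0785)² = 0.00617
δA/A = √(0.00787) = 0.0887
A = 1168 mm^2, so δA = 0.0887 × 1168 = 104 mm^2.

104 mm^2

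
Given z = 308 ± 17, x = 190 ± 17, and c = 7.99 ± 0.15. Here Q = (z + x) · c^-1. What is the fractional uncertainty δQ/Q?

0.0518

Let u = z + x = 498. δu = √(δz² + δx²) = √(289 + 289) = 24.0, so δu/u = 0.0483.
Q is then a monomial in u, c:
δQ/Q = √((δu/u)² + (-1·δc/c)²) = √(0.00233 + 0.000352) = 0.0518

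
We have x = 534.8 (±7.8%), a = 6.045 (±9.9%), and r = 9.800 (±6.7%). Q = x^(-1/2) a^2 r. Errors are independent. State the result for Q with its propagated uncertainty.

Products/powers → add relative errors in quadrature, weighted by exponent:
  (−½·δx/x)² = (-0.5×0.0780)² = 0.00152;  (2·δa/a)² = (2×0.0990)² = 0.0392;  (1·δr/r)² = (1×0.0670)² = 0.00449
δQ/Q = √(0.0452) = 0.213
Q = 15.49, so δQ = 0.213 × 15.49 = 3.29.

15.49 ± 3.29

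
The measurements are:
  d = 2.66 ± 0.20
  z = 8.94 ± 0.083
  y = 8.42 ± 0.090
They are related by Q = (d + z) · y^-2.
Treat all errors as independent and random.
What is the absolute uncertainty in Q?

0.00464

Let u = d + z = 11.6. δu = √(δd² + δz²) = √(0.0400 + 0.00689) = 0.217, so δu/u = 0.0187.
Q is then a monomial in u, y:
δQ/Q = √((δu/u)² + (-2·δy/y)²) = √(0.000348 + 0.000457) = 0.0284
Q = 0.164, so δQ = 0.0284 × 0.164 = 0.00464.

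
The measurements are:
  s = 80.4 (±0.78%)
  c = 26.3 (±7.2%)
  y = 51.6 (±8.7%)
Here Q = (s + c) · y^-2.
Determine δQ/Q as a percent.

17.5%

Let u = s + c = 107. δu = √(δs² + δc²) = √(0.393 + 3.59) = 1.99, so δu/u = 0.0187.
Q is then a monomial in u, y:
δQ/Q = √((δu/u)² + (-2·δy/y)²) = √(0.000349 + 0.0303) = 0.175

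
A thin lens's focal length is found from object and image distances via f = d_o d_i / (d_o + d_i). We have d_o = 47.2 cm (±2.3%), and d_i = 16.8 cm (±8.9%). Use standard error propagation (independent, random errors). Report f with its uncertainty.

12.4 ± 0.817 cm

∂f/∂d_o = (d_i/(d_o+d_i))² = 0.0689;  ∂f/∂d_i = (d_o/(d_o+d_i))² = 0.544
δf = √((∂f/∂d_o · δd_o)² + (∂f/∂d_i · δd_i)²) = √(0.00560 + 0.661) = 0.817 cm
f = 12.4 cm.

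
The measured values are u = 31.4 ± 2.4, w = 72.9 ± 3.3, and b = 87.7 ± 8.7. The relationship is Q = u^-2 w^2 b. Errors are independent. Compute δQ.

Products/powers → add relative errors in quadrature, weighted by exponent:
  (-2·δu/u)² = (-2×0.0764)² = 0.0234;  (2·δw/w)² = (2×0.0453)² = 0.00820;  (1·δb/b)² = (1×0.0992)² = 0.00984
δQ/Q = √(0.0414) = 0.203
Q = 473, so δQ = 0.203 × 473 = 96.2.

96.2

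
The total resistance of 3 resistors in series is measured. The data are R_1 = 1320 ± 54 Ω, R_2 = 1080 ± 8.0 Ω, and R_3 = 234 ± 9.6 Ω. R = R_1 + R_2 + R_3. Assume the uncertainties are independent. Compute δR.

Sums and differences: (δR)² = Σ (cᵢ δxᵢ)².
  (δR_1)² = 2920;  (δR_2)² = 64.0;  (δR_3)² = 92.2
δR = √(3070) = 55.4 Ω

55.4 Ω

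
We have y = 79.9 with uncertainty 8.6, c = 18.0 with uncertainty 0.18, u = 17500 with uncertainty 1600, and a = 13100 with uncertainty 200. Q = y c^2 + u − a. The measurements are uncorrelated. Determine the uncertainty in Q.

3260

Let p = y·c^2 = 25900. δp/p = √((1·δy/y)² + (2·δc/c)²) = √(0.0116 + 0.000400) = 0.109, so δp = 2830.
Q = p + u − a: δQ = √(δp² + δu² + δa²) = √(8.03e+06 + 2.56e+06 + 40000) = 3260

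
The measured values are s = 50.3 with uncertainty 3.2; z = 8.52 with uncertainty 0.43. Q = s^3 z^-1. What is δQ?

Each factor contributes (exponent × relative error)² to (δQ/Q)²:
  (3·δs/s)² = (3×0.0636)² = 0.0364;  (-1·δz/z)² = (-1×0.0505)² = 0.00255
δQ/Q = √(0.0390) = 0.197
Q = 14900, so δQ = 0.197 × 14900 = 2950.

2950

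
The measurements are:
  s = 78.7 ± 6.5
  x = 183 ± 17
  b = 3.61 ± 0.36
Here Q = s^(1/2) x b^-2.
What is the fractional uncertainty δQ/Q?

0.224

Since Q is a product/quotient, work with relative uncertainties:
  (½·δs/s)² = (0.5×0.0826)² = 0.00171;  (1·δx/x)² = (1×0.0929)² = 0.00863;  (-2·δb/b)² = (-2×0.0997)² = 0.0398
δQ/Q = √(0.0501) = 0.224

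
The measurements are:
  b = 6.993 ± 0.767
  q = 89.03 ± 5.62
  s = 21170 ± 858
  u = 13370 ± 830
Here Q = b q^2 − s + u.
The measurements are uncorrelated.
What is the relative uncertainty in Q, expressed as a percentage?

Let p = b·q^2 = 55430. δp/p = √((1·δb/b)² + (2·δq/q)²) = √(0.0120 + 0.0159) = 0.167, so δp = 9270.
Q = p − s + u: δQ = √(δp² + δs² + δu²) = √(8.59e+07 + 7.36e+05 + 6.89e+05) = 9350
Q = 47630, so δQ/Q = 9350/47630 = 0.196.

19.6%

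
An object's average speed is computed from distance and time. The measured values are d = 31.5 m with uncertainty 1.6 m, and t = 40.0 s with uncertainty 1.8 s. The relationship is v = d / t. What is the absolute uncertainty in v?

Each factor contributes (exponent × relative error)² to (δv/v)²:
  (1·δd/d)² = (1×0.0508)² = 0.00258;  (-1·δt/t)² = (-1×0.0450)² = 0.00202
δv/v = √(0.00460) = 0.0679
v = 0.788 m/s, so δv = 0.0679 × 0.788 = 0.0534 m/s.

0.0534 m/s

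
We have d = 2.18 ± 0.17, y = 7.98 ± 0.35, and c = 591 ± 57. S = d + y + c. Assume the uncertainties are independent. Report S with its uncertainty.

601 ± 57.0

S is a linear combination, so absolute uncertainties add in quadrature:
  (δd)² = 0.0289;  (δy)² = 0.122;  (δc)² = 3250
δS = √(3250) = 57.0
S = 601.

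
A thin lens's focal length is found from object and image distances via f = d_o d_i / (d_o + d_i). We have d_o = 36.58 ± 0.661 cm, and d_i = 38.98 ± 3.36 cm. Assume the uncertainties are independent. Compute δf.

∂f/∂d_o = (d_i/(d_o+d_i))² = 0.266;  ∂f/∂d_i = (d_o/(d_o+d_i))² = 0.234
δf = √((∂f/∂d_o · δd_o)² + (∂f/∂d_i · δd_i)²) = √(0.0309 + 0.620) = 0.807 cm

0.807 cm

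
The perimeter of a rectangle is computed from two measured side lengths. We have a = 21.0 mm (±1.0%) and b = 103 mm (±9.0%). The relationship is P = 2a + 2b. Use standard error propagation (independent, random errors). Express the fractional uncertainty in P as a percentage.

7.48%

P is a linear combination, so absolute uncertainties add in quadrature:
  (2·δa)² = 0.176;  (2·δb)² = 344
δP = √(344) = 18.5 mm
P = 248 mm, so δP/P = 18.5/248 = 0.0748.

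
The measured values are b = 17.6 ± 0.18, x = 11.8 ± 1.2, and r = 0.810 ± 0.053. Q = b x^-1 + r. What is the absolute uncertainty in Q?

0.161

Let p = b·x^-1 = 1.49. δp/p = √((1·δb/b)² + (-1·δx/x)²) = √(0.000105 + 0.0103) = 0.102, so δp = 0.152.
Q = p + r: δQ = √(δp² + δr²) = √(0.0232 + 0.00281) = 0.161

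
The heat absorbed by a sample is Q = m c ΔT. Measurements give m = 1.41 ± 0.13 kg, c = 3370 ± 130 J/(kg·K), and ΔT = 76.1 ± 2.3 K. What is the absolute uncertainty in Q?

37800 J

Products/powers → add relative errors in quadrature, weighted by exponent:
  (1·δm/m)² = (1×0.0922)² = 0.00850;  (1·δc/c)² = (1×0.0386)² = 0.00149;  (1·δΔT/ΔT)² = (1×0.0302)² = 0.000913
δQ/Q = √(0.0109) = 0.104
Q = 3.62e+05 J, so δQ = 0.104 × 3.62e+05 = 37800 J.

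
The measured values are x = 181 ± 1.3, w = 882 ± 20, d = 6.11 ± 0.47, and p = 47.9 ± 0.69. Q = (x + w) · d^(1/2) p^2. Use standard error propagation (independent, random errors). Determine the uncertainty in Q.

Let u = x + w = 1060. δu = √(δx² + δw²) = √(1.69 + 400) = 20.0, so δu/u = 0.0189.
Q is then a monomial in u, d, p:
δQ/Q = √((δu/u)² + (½·δd/d)² + (2·δp/p)²) = √(0.000355 + 0.00148 + 0.000830) = 0.0516
Q = 6.03e+06, so δQ = 0.0516 × 6.03e+06 = 3.11e+05.

3.11e+05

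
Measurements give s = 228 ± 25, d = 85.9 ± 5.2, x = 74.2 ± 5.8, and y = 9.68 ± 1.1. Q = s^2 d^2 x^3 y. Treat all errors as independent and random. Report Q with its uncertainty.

(1.52 ± 0.548) × 10^15

Each factor contributes (exponent × relative error)² to (δQ/Q)²:
  (2·δs/s)² = (2×0.110)² = 0.0481;  (2·δd/d)² = (2×0.0605)² = 0.0147;  (3·δx/x)² = (3×0.0782)² = 0.0550;  (1·δy/y)² = (1×0.114)² = 0.0129
δQ/Q = √(0.131) = 0.361
Q = 1.52e+15, so δQ = 0.361 × 1.52e+15 = 5.48e+14.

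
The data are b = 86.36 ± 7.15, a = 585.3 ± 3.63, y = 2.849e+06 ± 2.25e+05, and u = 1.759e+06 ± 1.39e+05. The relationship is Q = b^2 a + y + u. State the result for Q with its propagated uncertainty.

Let p = b^2·a = 4.365e+06. δp/p = √((2·δb/b)² + (1·δa/a)²) = √(0.0274 + 3.85e-05) = 0.166, so δp = 7.23e+05.
Q = p + y + u: δQ = √(δp² + δy² + δu²) = √(5.23e+11 + 5.06e+10 + 1.93e+10) = 7.7e+05
Q = 8.973e+06.

(8.973 ± 0.770) × 10^6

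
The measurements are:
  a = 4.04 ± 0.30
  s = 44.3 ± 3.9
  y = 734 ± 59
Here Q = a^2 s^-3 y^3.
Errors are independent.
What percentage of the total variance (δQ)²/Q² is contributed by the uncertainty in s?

(δQ/Q)² = (2·δa/a)² + (-3·δs/s)² + (3·δy/y)²
  a term: (2×0.0743)² = 0.0221
  s term: (-3×0.0880)² = 0.0698
  y term: (3×0.0804)² = 0.0582
Total = 0.150. Share from s = 0.0698/0.150 = 0.465.

46.5%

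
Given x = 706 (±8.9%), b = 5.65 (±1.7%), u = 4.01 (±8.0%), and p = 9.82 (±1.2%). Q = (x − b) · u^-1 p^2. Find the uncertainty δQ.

2060

Let w = x − b = 700. δw = √(δx² + δb²) = √(3950 + 0.00923) = 62.8, so δw/w = 0.0897.
Q is then a monomial in w, u, p:
δQ/Q = √((δw/w)² + (-1·δu/u)² + (2·δp/p)²) = √(0.00805 + 0.00640 + 0.000576) = 0.123
Q = 16800, so δQ = 0.123 × 16800 = 2060.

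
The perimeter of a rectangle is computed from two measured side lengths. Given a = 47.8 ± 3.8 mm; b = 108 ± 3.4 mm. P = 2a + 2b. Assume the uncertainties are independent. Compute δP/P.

0.0327

P is a linear combination, so absolute uncertainties add in quadrature:
  (2·δa)² = 57.8;  (2·δb)² = 46.2
δP = √(104) = 10.2 mm
P = 312 mm, so δP/P = 10.2/312 = 0.0327.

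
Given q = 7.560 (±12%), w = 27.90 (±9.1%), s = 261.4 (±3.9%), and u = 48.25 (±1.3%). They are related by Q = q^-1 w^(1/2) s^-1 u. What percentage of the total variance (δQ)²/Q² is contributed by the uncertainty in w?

11.4%

(δQ/Q)² = (-1·δq/q)² + (½·δw/w)² + (-1·δs/s)² + (1·δu/u)²
  q term: (-1×0.120)² = 0.0144
  w term: (0.5×0.0910)² = 0.00207
  s term: (-1×0.0390)² = 0.00152
  u term: (1×0.0130)² = 0.000169
Total = 0.0182. Share from w = 0.00207/0.0182 = 0.114.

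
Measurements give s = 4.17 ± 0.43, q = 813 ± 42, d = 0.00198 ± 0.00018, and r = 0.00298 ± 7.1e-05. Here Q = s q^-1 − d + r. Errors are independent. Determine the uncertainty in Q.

Let p = s·q^-1 = 0.00513. δp/p = √((1·δs/s)² + (-1·δq/q)²) = √(0.0106 + 0.00267) = 0.115, so δp = 0.000592.
Q = p − d + r: δQ = √(δp² + δd² + δr²) = √(3.5e-07 + 3.24e-08 + 5.04e-09) = 0.000622

0.000622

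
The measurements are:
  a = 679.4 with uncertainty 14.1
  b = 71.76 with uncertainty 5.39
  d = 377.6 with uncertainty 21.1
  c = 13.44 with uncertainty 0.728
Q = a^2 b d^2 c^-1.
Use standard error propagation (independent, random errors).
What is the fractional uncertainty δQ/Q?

0.151

Products/powers → add relative errors in quadrature, weighted by exponent:
  (2·δa/a)² = (2×0.0208)² = 0.00172;  (1·δb/b)² = (1×0.0751)² = 0.00564;  (2·δd/d)² = (2×0.0559)² = 0.0125;  (-1·δc/c)² = (-1×0.0542)² = 0.00293
δQ/Q = √(0.0228) = 0.151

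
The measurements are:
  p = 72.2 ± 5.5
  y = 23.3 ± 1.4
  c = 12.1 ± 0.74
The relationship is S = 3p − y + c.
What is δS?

16.6

For a sum/difference, combine absolute errors in quadrature:
  (3·δp)² = 272;  (δy)² = 1.96;  (δc)² = 0.548
δS = √(275) = 16.6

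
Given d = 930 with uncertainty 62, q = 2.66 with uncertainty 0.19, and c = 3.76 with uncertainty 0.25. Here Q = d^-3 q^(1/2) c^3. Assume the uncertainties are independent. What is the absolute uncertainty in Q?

Q is a product of powers, so relative uncertainties combine in quadrature:
  (-3·δd/d)² = (-3×0.0667)² = 0.0400;  (½·δq/q)² = (0.5×0.0714)² = 0.00128;  (3·δc/c)² = (3×0.0665)² = 0.0398
δQ/Q = √(0.0811) = 0.285
Q = 1.08e-07, so δQ = 0.285 × 1.08e-07 = 3.07e-08.

3.07e-08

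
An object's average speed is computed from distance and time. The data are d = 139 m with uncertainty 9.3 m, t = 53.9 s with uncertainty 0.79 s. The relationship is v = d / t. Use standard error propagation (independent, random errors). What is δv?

v is a product of powers, so relative uncertainties combine in quadrature:
  (1·δd/d)² = (1×0.0669)² = 0.00448;  (-1·δt/t)² = (-1×0.0147)² = 0.000215
δv/v = √(0.00469) = 0.0685
v = 2.58 m/s, so δv = 0.0685 × 2.58 = 0.177 m/s.

0.177 m/s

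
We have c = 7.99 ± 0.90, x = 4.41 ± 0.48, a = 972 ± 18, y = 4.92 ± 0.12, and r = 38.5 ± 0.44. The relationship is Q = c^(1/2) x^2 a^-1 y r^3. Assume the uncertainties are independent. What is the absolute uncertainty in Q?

Products/powers → add relative errors in quadrature, weighted by exponent:
  (½·δc/c)² = (0.5×0.113)² = 0.00317;  (2·δx/x)² = (2×0.109)² = 0.0474;  (-1·δa/a)² = (-1×0.0185)² = 0.000343;  (1·δy/y)² = (1×0.0244)² = 0.000595;  (3·δr/r)² = (3×0.0114)² = 0.00118
δQ/Q = √(0.0527) = 0.230
Q = 15900, so δQ = 0.230 × 15900 = 3640.

3640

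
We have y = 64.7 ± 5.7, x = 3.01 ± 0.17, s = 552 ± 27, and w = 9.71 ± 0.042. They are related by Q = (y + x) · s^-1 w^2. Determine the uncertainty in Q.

1.13

Let u = y + x = 67.7. δu = √(δy² + δx²) = √(32.5 + 0.0289) = 5.70, so δu/u = 0.0842.
Q is then a monomial in u, s, w:
δQ/Q = √((δu/u)² + (-1·δs/s)² + (2·δw/w)²) = √(0.00709 + 0.00239 + 7.48e-05) = 0.0978
Q = 11.6, so δQ = 0.0978 × 11.6 = 1.13.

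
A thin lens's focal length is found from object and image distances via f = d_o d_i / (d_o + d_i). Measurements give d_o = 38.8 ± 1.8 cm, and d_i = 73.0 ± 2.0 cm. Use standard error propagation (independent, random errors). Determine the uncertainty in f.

0.804 cm

∂f/∂d_o = (d_i/(d_o+d_i))² = 0.426;  ∂f/∂d_i = (d_o/(d_o+d_i))² = 0.120
δf = √((∂f/∂d_o · δd_o)² + (∂f/∂d_i · δd_i)²) = √(0.589 + 0.0580) = 0.804 cm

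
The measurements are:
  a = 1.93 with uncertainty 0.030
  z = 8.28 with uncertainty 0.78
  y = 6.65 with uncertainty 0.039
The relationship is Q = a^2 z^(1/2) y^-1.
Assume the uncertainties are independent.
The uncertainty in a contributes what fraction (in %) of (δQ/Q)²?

(δQ/Q)² = (2·δa/a)² + (½·δz/z)² + (-1·δy/y)²
  a term: (2×0.0155)² = 0.000966
  z term: (0.5×0.0942)² = 0.00222
  y term: (-1×0.00586)² = 3.44e-05
Total = 0.00322. Share from a = 0.000966/0.00322 = 0.300.

30.0%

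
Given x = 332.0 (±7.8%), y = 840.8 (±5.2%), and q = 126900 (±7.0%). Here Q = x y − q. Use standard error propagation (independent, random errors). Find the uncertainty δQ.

Let p = x·y = 279100. δp/p = √((1·δx/x)² + (1·δy/y)²) = √(0.00608 + 0.00270) = 0.0937, so δp = 26200.
Q = p − q: δQ = √(δp² + δq²) = √(6.85e+08 + 7.89e+07) = 27600

27600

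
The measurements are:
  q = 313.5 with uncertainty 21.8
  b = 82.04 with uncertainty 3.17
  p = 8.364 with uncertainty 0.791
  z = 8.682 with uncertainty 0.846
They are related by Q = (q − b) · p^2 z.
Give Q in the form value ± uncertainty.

Let u = q − b = 231.5. δu = √(δq² + δb²) = √(475 + 10.0) = 22.0, so δu/u = 0.0952.
Q is then a monomial in u, p, z:
δQ/Q = √((δu/u)² + (2·δp/p)² + (1·δz/z)²) = √(0.00906 + 0.0358 + 0.00950) = 0.233
Q = 140600, so δQ = 0.233 × 140600 = 32800.

140600 ± 32800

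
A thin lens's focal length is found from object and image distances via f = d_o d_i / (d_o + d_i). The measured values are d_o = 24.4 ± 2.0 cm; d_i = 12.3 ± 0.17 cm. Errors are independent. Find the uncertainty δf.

∂f/∂d_o = (d_i/(d_o+d_i))² = 0.112;  ∂f/∂d_i = (d_o/(d_o+d_i))² = 0.442
δf = √((∂f/∂d_o · δd_o)² + (∂f/∂d_i · δd_i)²) = √(0.0505 + 0.00565) = 0.237 cm

0.237 cm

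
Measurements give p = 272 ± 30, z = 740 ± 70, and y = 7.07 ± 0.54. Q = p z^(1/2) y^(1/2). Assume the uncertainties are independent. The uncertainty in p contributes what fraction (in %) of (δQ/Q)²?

(δQ/Q)² = (1·δp/p)² + (½·δz/z)² + (½·δy/y)²
  p term: (1×0.110)² = 0.0122
  z term: (0.5×0.0946)² = 0.00224
  y term: (0.5×0.0764)² = 0.00146
Total = 0.0159. Share from p = 0.0122/0.0159 = 0.767.

76.7%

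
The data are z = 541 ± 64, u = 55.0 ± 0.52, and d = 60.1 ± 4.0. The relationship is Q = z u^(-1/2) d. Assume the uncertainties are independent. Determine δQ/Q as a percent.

13.6%

Q is a product of powers, so relative uncertainties combine in quadrature:
  (1·δz/z)² = (1×0.118)² = 0.0140;  (−½·δu/u)² = (-0.5×0.00945)² = 2.23e-05;  (1·δd/d)² = (1×0.0666)² = 0.00443
δQ/Q = √(0.0184) = 0.136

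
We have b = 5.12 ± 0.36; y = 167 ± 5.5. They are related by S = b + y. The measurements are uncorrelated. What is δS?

5.51

S is a linear combination, so absolute uncertainties add in quadrature:
  (δb)² = 0.130;  (δy)² = 30.2
δS = √(30.4) = 5.51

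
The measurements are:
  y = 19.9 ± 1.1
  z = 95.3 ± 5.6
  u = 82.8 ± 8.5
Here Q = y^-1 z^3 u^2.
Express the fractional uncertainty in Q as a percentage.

For a monomial Q ∝ y^-1, z^3, u^2, fractional errors add in quadrature:
  (-1·δy/y)² = (-1×0.0553)² = 0.00306;  (3·δz/z)² = (3×0.0588)² = 0.0311;  (2·δu/u)² = (2×0.103)² = 0.0422
δQ/Q = √(0.0763) = 0.276

27.6%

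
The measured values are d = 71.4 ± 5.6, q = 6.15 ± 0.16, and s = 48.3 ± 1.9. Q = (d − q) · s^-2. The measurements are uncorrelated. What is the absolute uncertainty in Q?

Let u = d − q = 65.2. δu = √(δd² + δq²) = √(31.4 + 0.0256) = 5.60, so δu/u = 0.0859.
Q is then a monomial in u, s:
δQ/Q = √((δu/u)² + (-2·δs/s)²) = √(0.00737 + 0.00619) = 0.116
Q = 0.0280, so δQ = 0.116 × 0.0280 = 0.00326.

0.00326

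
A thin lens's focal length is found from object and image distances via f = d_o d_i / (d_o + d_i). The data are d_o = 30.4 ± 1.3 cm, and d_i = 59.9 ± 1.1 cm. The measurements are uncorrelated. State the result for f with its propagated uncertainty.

∂f/∂d_o = (d_i/(d_o+d_i))² = 0.440;  ∂f/∂d_i = (d_o/(d_o+d_i))² = 0.113
δf = √((∂f/∂d_o · δd_o)² + (∂f/∂d_i · δd_i)²) = √(0.327 + 0.0155) = 0.585 cm
f = 20.2 cm.

20.2 ± 0.585 cm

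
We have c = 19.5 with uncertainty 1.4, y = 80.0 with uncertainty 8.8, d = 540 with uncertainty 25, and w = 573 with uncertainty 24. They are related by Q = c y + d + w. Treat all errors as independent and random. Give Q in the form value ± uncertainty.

2670 ± 208

Let p = c·y = 1560. δp/p = √((1·δc/c)² + (1·δy/y)²) = √(0.00515 + 0.0121) = 0.131, so δp = 205.
Q = p + d + w: δQ = √(δp² + δd² + δw²) = √(42000 + 625 + 576) = 208
Q = 2670.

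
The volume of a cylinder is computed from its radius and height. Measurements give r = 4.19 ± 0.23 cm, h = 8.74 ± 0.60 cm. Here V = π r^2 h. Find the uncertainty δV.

62.4 cm^3

For a monomial V ∝ r^2, h, fractional errors add in quadrature:
  (2·δr/r)² = (2×0.0549)² = 0.0121;  (1·δh/h)² = (1×0.0686)² = 0.00471
δV/V = √(0.0168) = 0.129
V = 482 cm^3, so δV = 0.129 × 482 = 62.4 cm^3.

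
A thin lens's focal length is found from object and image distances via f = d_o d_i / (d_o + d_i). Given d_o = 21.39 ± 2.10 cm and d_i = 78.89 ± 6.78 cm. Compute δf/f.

∂f/∂d_o = (d_i/(d_o+d_i))² = 0.619;  ∂f/∂d_i = (d_o/(d_o+d_i))² = 0.0455
δf = √((∂f/∂d_o · δd_o)² + (∂f/∂d_i · δd_i)²) = √(1.69 + 0.0952) = 1.34 cm
f = 16.83 cm, so δf/f = 1.34/16.83 = 0.0794.

0.0794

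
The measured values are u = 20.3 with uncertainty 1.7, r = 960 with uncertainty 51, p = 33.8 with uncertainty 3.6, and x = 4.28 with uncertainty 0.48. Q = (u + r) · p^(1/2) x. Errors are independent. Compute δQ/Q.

Let w = u + r = 980. δw = √(δu² + δr²) = √(2.89 + 2600) = 51.0, so δw/w = 0.0521.
Q is then a monomial in w, p, x:
δQ/Q = √((δw/w)² + (½·δp/p)² + (1·δx/x)²) = √(0.00271 + 0.00284 + 0.0126) = 0.135

0.135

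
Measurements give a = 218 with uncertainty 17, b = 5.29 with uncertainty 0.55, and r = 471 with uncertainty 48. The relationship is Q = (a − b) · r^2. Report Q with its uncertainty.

(4.72 ± 1.03) × 10^7

Let u = a − b = 213. δu = √(δa² + δb²) = √(289 + 0.303) = 17.0, so δu/u = 0.0800.
Q is then a monomial in u, r:
δQ/Q = √((δu/u)² + (2·δr/r)²) = √(0.00639 + 0.0415) = 0.219
Q = 4.72e+07, so δQ = 0.219 × 4.72e+07 = 1.03e+07.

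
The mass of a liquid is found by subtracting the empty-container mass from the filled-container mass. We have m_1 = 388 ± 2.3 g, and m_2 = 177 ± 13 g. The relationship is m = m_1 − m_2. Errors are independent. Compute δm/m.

0.0626

Absolute uncertainties add in quadrature for a linear combination:
  (δm_1)² = 5.29;  (δm_2)² = 169
δm = √(174) = 13.2 g
m = 211 g, so δm/m = 13.2/211 = 0.0626.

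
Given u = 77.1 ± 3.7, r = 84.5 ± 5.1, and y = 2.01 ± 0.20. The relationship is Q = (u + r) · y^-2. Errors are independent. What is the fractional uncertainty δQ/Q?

0.203

Let w = u + r = 162. δw = √(δu² + δr²) = √(13.7 + 26.0) = 6.30, so δw/w = 0.0390.
Q is then a monomial in w, y:
δQ/Q = √((δw/w)² + (-2·δy/y)²) = √(0.00152 + 0.0396) = 0.203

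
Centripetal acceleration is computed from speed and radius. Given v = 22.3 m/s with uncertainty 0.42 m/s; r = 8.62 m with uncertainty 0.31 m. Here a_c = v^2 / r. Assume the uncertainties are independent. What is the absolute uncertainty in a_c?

3.00 m/s^2

Each factor contributes (exponent × relative error)² to (δa_c/a_c)²:
  (2·δv/v)² = (2×0.0188)² = 0.00142;  (-1·δr/r)² = (-1×0.0360)² = 0.00129
δa_c/a_c = √(0.00271) = 0.0521
a_c = 57.7 m/s^2, so δa_c = 0.0521 × 57.7 = 3.00 m/s^2.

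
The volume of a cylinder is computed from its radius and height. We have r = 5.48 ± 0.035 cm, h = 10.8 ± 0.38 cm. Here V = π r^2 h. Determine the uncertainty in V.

Each factor contributes (exponent × relative error)² to (δV/V)²:
  (2·δr/r)² = (2×0.00639)² = 0.000163;  (1·δh/h)² = (1×0.0352)² = 0.00124
δV/V = √(0.00140) = 0.0374
V = 1020 cm^3, so δV = 0.0374 × 1020 = 38.1 cm^3.

38.1 cm^3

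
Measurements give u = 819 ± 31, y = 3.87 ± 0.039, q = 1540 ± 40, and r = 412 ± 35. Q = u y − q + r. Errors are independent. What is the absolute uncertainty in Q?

Let p = u·y = 3170. δp/p = √((1·δu/u)² + (1·δy/y)²) = √(0.00143 + 0.000102) = 0.0392, so δp = 124.
Q = p − q + r: δQ = √(δp² + δq² + δr²) = √(15400 + 1600 + 1220) = 135

135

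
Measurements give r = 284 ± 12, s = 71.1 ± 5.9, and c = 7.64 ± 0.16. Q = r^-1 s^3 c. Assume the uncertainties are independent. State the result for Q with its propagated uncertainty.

Q is a product of powers, so relative uncertainties combine in quadrature:
  (-1·δr/r)² = (-1×0.0423)² = 0.00179;  (3·δs/s)² = (3×0.0830)² = 0.0620;  (1·δc/c)² = (1×0.0209)² = 0.000439
δQ/Q = √(0.0642) = 0.253
Q = 9670, so δQ = 0.253 × 9670 = 2450.

9670 ± 2450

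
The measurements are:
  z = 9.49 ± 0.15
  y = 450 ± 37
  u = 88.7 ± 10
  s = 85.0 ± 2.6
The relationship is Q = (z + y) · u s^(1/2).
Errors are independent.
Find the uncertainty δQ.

Let w = z + y = 459. δw = √(δz² + δy²) = √(0.0225 + 1370) = 37.0, so δw/w = 0.0805.
Q is then a monomial in w, u, s:
δQ/Q = √((δw/w)² + (1·δu/u)² + (½·δs/s)²) = √(0.00648 + 0.0127 + 0.000234) = 0.139
Q = 3.76e+05, so δQ = 0.139 × 3.76e+05 = 52400.

52400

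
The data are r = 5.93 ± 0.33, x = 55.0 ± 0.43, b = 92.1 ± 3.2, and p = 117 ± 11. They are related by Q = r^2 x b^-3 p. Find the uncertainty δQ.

0.0519

For a monomial Q ∝ r^2, x, b^-3, p, fractional errors add in quadrature:
  (2·δr/r)² = (2×0.0556)² = 0.0124;  (1·δx/x)² = (1×0.00782)² = 6.11e-05;  (-3·δb/b)² = (-3×0.0347)² = 0.0109;  (1·δp/p)² = (1×0.0940)² = 0.00884
δQ/Q = √(0.0322) = 0.179
Q = 0.290, so δQ = 0.179 × 0.290 = 0.0519.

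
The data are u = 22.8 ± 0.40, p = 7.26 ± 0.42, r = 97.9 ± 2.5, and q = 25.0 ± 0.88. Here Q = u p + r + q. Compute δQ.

Let w = u·p = 166. δw/w = √((1·δu/u)² + (1·δp/p)²) = √(0.000308 + 0.00335) = 0.0605, so δw = 10.0.
Q = w + r + q: δQ = √(δw² + δr² + δq²) = √(100 + 6.25 + 0.774) = 10.4

10.4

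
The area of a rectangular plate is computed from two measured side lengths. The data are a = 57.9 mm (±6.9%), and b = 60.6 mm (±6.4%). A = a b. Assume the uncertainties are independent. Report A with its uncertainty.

Relative error in a monomial: (δA/A)² = Σ (nᵢ · δxᵢ/xᵢ)².
  (1·δa/a)² = (1×0.0690)² = 0.00476;  (1·δb/b)² = (1×0.0640)² = 0.00410
δA/A = √(0.00886) = 0.0941
A = 3510 mm^2, so δA = 0.0941 × 3510 = 330 mm^2.

3510 ± 330 mm^2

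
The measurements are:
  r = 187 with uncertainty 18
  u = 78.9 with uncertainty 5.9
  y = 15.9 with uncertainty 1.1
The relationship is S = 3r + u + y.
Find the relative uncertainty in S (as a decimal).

Absolute uncertainties add in quadrature for a linear combination:
  (3·δr)² = 2920;  (δu)² = 34.8;  (δy)² = 1.21
δS = √(2950) = 54.3
S = 656, so δS/S = 54.3/656 = 0.0828.

0.0828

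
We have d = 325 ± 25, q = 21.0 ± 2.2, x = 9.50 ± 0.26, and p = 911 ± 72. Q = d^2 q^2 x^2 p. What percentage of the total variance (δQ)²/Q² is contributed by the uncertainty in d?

30.8%

(δQ/Q)² = (2·δd/d)² + (2·δq/q)² + (2·δx/x)² + (1·δp/p)²
  d term: (2×0.0769)² = 0.0237
  q term: (2×0.105)² = 0.0439
  x term: (2×0.0274)² = 0.00300
  p term: (1×0.0790)² = 0.00625
Total = 0.0768. Share from d = 0.0237/0.0768 = 0.308.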